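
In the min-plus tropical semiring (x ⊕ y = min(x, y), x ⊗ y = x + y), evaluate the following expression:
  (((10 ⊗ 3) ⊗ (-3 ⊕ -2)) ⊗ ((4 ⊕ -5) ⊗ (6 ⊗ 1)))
(((10 ⊗ 3) ⊗ (-3 ⊕ -2)) ⊗ ((4 ⊕ -5) ⊗ (6 ⊗ 1))) = 12

Expand innermost to outermost. Recall ⊕ takes the minimum of its arguments and ⊗ takes their sum. Working out the expression (((10 ⊗ 3) ⊗ (-3 ⊕ -2)) ⊗ ((4 ⊕ -5) ⊗ (6 ⊗ 1))) gives 12.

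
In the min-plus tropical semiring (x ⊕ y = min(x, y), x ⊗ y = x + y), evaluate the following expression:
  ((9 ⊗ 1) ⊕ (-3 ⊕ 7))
((9 ⊗ 1) ⊕ (-3 ⊕ 7)) = -3

Expand innermost to outermost. Recall ⊕ takes the minimum of its arguments and ⊗ takes their sum. Working out the expression ((9 ⊗ 1) ⊕ (-3 ⊕ 7)) gives -3.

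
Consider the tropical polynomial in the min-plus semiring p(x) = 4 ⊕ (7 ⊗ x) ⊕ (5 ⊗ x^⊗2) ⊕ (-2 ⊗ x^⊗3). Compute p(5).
p(5) = 4

A tropical monomial a ⊗ x^⊗i evaluates to a + i · x. Evaluating each term at x = 5:
  Term 0 contributes 4 + 0 · 5 = 4
  Term 1 contributes 7 + 1 · 5 = 12
  Term 2 contributes 5 + 2 · 5 = 15
  Term 3 contributes -2 + 3 · 5 = 13
p(5) = ⊕ of these = min[4, 12, 15, 13] = 4.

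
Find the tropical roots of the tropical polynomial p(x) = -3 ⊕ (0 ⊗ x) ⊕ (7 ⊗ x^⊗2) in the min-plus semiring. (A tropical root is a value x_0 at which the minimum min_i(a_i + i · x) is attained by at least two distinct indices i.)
Roots: {-7, -3}

Each tropical root is a break point of the lower envelope of the lines y = a_i + i · x (there are 3 lines, with slopes 0, 1, ..., 2). Only the lines that attain the minimum somewhere contribute to roots; other lines are dominated. Here the surviving (envelope) indices are i = 2, i = 1, i = 0.
Intersections between consecutive envelope lines give the roots: for adjacent envelope indices i < j the intersection is x = (a_i − a_j) / (j − i). Reading off the sorted break points: {-7, -3}.
Verification: at each break x_0, at least two indices attain the minimum of min_i(a_i + i · x_0).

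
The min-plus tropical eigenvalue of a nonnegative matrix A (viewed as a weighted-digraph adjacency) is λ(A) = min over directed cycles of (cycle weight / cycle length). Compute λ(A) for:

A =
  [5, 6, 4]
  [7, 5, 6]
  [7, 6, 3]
λ(A) = 3

Enumerate directed cycles and compute their means (weight / length). Sample:
  cycle 0 → 0: weight = 5, length = 1, mean = 5/1 ≈ 5.000
  cycle 1 → 1: weight = 5, length = 1, mean = 5/1 ≈ 5.000
  cycle 2 → 2: weight = 3, length = 1, mean = 3/1 ≈ 3.000
  cycle 0 → 1 → 0: weight = 13, length = 2, mean = 13/2 ≈ 6.500
  cycle 0 → 2 → 0: weight = 11, length = 2, mean = 11/2 ≈ 5.500
  cycle 1 → 0 → 1: weight = 13, length = 2, mean = 13/2 ≈ 6.500
Minimum mean = 3.000, attained e.g. along the cycle 2 → 2 with weight 3 and length 1. So λ(A) = 3/1 = 3.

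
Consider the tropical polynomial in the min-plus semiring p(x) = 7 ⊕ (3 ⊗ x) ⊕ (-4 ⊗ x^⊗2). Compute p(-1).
p(-1) = -6

A tropical monomial a ⊗ x^⊗i evaluates to a + i · x. Evaluating each term at x = -1:
  Term 0 contributes 7 + 0 · -1 = 7
  Term 1 contributes 3 + 1 · -1 = 2
  Term 2 contributes -4 + 2 · -1 = -6
p(-1) = ⊕ of these = min[7, 2, -6] = -6.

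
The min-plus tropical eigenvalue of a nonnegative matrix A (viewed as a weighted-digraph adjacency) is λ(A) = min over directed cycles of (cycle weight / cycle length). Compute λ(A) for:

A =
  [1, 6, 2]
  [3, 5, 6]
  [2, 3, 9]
λ(A) = 1

Enumerate directed cycles and compute their means (weight / length). Sample:
  cycle 0 → 0: weight = 1, length = 1, mean = 1/1 ≈ 1.000
  cycle 1 → 1: weight = 5, length = 1, mean = 5/1 ≈ 5.000
  cycle 2 → 2: weight = 9, length = 1, mean = 9/1 ≈ 9.000
  cycle 0 → 1 → 0: weight = 9, length = 2, mean = 9/2 ≈ 4.500
  cycle 0 → 2 → 0: weight = 4, length = 2, mean = 4/2 ≈ 2.000
  cycle 1 → 0 → 1: weight = 9, length = 2, mean = 9/2 ≈ 4.500
Minimum mean = 1.000, attained e.g. along the cycle 0 → 0 with weight 1 and length 1. So λ(A) = 1/1 = 1.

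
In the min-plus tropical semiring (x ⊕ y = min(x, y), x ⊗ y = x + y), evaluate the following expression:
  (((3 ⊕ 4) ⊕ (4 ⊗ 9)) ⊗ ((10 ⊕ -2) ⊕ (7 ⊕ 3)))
(((3 ⊕ 4) ⊕ (4 ⊗ 9)) ⊗ ((10 ⊕ -2) ⊕ (7 ⊕ 3))) = 1

Expand innermost to outermost. Recall ⊕ takes the minimum of its arguments and ⊗ takes their sum. Working out the expression (((3 ⊕ 4) ⊕ (4 ⊗ 9)) ⊗ ((10 ⊕ -2) ⊕ (7 ⊕ 3))) gives 1.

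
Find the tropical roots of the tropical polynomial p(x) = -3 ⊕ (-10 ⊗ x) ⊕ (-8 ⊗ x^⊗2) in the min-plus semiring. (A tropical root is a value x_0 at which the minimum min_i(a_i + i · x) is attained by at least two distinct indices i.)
Roots: {-2, 7}

Each tropical root is a break point of the lower envelope of the lines y = a_i + i · x (there are 3 lines, with slopes 0, 1, ..., 2). Only the lines that attain the minimum somewhere contribute to roots; other lines are dominated. Here the surviving (envelope) indices are i = 2, i = 1, i = 0.
Intersections between consecutive envelope lines give the roots: for adjacent envelope indices i < j the intersection is x = (a_i − a_j) / (j − i). Reading off the sorted break points: {-2, 7}.
Verification: at each break x_0, at least two indices attain the minimum of min_i(a_i + i · x_0).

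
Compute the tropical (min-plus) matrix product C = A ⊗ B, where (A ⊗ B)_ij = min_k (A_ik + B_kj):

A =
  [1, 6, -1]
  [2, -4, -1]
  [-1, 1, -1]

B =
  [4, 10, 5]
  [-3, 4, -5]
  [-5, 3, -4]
A ⊗ B =
  [-6, 2, -5]
  [-7, 0, -9]
  [-6, 2, -5]

Apply the min-plus product entry-by-entry:
  C[0][0] = min over k of (A[0][0] + B[0][0] = 1 + 4 = 5, A[0][1] + B[1][0] = 6 + -3 = 3, A[0][2] + B[2][0] = -1 + -5 = -6) = -6 (attained at k = 2)
  C[0][1] = min over k of (A[0][0] + B[0][1] = 1 + 10 = 11, A[0][1] + B[1][1] = 6 + 4 = 10, A[0][2] + B[2][1] = -1 + 3 = 2) = 2 (attained at k = 2)
  C[0][2] = min over k of (A[0][0] + B[0][2] = 1 + 5 = 6, A[0][1] + B[1][2] = 6 + -5 = 1, A[0][2] + B[2][2] = -1 + -4 = -5) = -5 (attained at k = 2)
  C[1][0] = min over k of (A[1][0] + B[0][0] = 2 + 4 = 6, A[1][1] + B[1][0] = -4 + -3 = -7, A[1][2] + B[2][0] = -1 + -5 = -6) = -7 (attained at k = 1)
  C[1][1] = min over k of (A[1][0] + B[0][1] = 2 + 10 = 12, A[1][1] + B[1][1] = -4 + 4 = 0, A[1][2] + B[2][1] = -1 + 3 = 2) = 0 (attained at k = 1)
  C[1][2] = min over k of (A[1][0] + B[0][2] = 2 + 5 = 7, A[1][1] + B[1][2] = -4 + -5 = -9, A[1][2] + B[2][2] = -1 + -4 = -5) = -9 (attained at k = 1)
  C[2][0] = min over k of (A[2][0] + B[0][0] = -1 + 4 = 3, A[2][1] + B[1][0] = 1 + -3 = -2, A[2][2] + B[2][0] = -1 + -5 = -6) = -6 (attained at k = 2)
  C[2][1] = min over k of (A[2][0] + B[0][1] = -1 + 10 = 9, A[2][1] + B[1][1] = 1 + 4 = 5, A[2][2] + B[2][1] = -1 + 3 = 2) = 2 (attained at k = 2)
  C[2][2] = min over k of (A[2][0] + B[0][2] = -1 + 5 = 4, A[2][1] + B[1][2] = 1 + -5 = -4, A[2][2] + B[2][2] = -1 + -4 = -5) = -5 (attained at k = 2)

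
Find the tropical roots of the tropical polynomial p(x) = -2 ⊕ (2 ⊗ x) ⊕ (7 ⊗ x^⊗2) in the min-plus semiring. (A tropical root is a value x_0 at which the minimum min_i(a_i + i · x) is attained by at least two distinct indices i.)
Roots: {-5, -4}

Each tropical root is a break point of the lower envelope of the lines y = a_i + i · x (there are 3 lines, with slopes 0, 1, ..., 2). Only the lines that attain the minimum somewhere contribute to roots; other lines are dominated. Here the surviving (envelope) indices are i = 2, i = 1, i = 0.
Intersections between consecutive envelope lines give the roots: for adjacent envelope indices i < j the intersection is x = (a_i − a_j) / (j − i). Reading off the sorted break points: {-5, -4}.
Verification: at each break x_0, at least two indices attain the minimum of min_i(a_i + i · x_0).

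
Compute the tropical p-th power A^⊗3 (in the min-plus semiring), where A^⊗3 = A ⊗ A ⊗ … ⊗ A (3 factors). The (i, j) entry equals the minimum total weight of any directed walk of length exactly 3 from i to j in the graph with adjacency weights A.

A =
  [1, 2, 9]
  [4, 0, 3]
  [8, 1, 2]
A^⊗3 =
  [3, 2, 5]
  [4, 0, 3]
  [5, 1, 4]

Each entry (A^⊗3)_ij equals the minimum over all length-3 walks i = v_0 → v_1 → … → v_3 = j of Σ_t A[v_t][v_{t+1}]. For example, for (i, j) = (0, 2) we minimise over 9 possible intermediate vertex sequences; the minimum is 5, attained along the walk 0 → 1 → 1 → 2.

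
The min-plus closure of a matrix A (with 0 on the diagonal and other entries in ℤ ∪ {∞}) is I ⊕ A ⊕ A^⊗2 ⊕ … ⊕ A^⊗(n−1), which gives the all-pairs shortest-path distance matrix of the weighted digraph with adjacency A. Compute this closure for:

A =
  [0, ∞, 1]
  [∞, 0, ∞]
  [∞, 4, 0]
Closure =
  [0, 5, 1]
  [∞, 0, ∞]
  [∞, 4, 0]

This is the Floyd-Warshall all-pairs shortest-path computation. For each intermediate vertex k = 0, 1, …, 2, update dist[i][j] ← min(dist[i][j], dist[i][k] + dist[k][j]). The final matrix gives, for each (i, j), the minimum total weight of any directed path from i to j (possibly empty when i = j).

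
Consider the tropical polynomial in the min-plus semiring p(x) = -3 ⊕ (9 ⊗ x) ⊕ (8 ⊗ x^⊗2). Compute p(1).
p(1) = -3

A tropical monomial a ⊗ x^⊗i evaluates to a + i · x. Evaluating each term at x = 1:
  Term 0 contributes -3 + 0 · 1 = -3
  Term 1 contributes 9 + 1 · 1 = 10
  Term 2 contributes 8 + 2 · 1 = 10
p(1) = ⊕ of these = min[-3, 10, 10] = -3.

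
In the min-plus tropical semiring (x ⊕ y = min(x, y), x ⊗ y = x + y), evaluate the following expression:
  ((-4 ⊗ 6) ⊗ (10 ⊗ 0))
((-4 ⊗ 6) ⊗ (10 ⊗ 0)) = 12

Expand innermost to outermost. Recall ⊕ takes the minimum of its arguments and ⊗ takes their sum. Working out the expression ((-4 ⊗ 6) ⊗ (10 ⊗ 0)) gives 12.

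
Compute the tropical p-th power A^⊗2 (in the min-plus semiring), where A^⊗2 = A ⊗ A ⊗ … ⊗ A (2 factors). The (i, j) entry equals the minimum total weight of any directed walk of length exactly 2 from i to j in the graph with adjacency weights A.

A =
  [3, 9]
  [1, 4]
A^⊗2 =
  [6, 12]
  [4, 8]

Each entry (A^⊗2)_ij equals the minimum over all length-2 walks i = v_0 → v_1 → … → v_2 = j of Σ_t A[v_t][v_{t+1}]. For example, for (i, j) = (0, 1) we minimise over 2 possible intermediate vertex sequences; the minimum is 12, attained along the walk 0 → 0 → 1.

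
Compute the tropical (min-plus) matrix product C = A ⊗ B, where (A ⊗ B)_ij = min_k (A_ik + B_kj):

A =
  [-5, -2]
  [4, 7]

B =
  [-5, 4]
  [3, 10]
A ⊗ B =
  [-10, -1]
  [-1, 8]

Apply the min-plus product entry-by-entry:
  C[0][0] = min over k of (A[0][0] + B[0][0] = -5 + -5 = -10, A[0][1] + B[1][0] = -2 + 3 = 1) = -10 (attained at k = 0)
  C[0][1] = min over k of (A[0][0] + B[0][1] = -5 + 4 = -1, A[0][1] + B[1][1] = -2 + 10 = 8) = -1 (attained at k = 0)
  C[1][0] = min over k of (A[1][0] + B[0][0] = 4 + -5 = -1, A[1][1] + B[1][0] = 7 + 3 = 10) = -1 (attained at k = 0)
  C[1][1] = min over k of (A[1][0] + B[0][1] = 4 + 4 = 8, A[1][1] + B[1][1] = 7 + 10 = 17) = 8 (attained at k = 0)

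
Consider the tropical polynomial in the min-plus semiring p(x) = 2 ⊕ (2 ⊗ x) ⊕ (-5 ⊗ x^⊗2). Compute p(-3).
p(-3) = -11

A tropical monomial a ⊗ x^⊗i evaluates to a + i · x. Evaluating each term at x = -3:
  Term 0 contributes 2 + 0 · -3 = 2
  Term 1 contributes 2 + 1 · -3 = -1
  Term 2 contributes -5 + 2 · -3 = -11
p(-3) = ⊕ of these = min[2, -1, -11] = -11.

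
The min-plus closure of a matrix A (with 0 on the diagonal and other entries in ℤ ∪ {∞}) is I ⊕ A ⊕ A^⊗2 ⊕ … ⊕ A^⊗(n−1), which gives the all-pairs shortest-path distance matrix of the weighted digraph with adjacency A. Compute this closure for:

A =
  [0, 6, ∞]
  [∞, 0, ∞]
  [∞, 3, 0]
Closure =
  [0, 6, ∞]
  [∞, 0, ∞]
  [∞, 3, 0]

This is the Floyd-Warshall all-pairs shortest-path computation. For each intermediate vertex k = 0, 1, …, 2, update dist[i][j] ← min(dist[i][j], dist[i][k] + dist[k][j]). The final matrix gives, for each (i, j), the minimum total weight of any directed path from i to j (possibly empty when i = j).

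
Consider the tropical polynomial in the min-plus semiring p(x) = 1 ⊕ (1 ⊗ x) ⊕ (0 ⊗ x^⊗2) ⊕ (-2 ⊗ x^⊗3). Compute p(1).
p(1) = 1

A tropical monomial a ⊗ x^⊗i evaluates to a + i · x. Evaluating each term at x = 1:
  Term 0 contributes 1 + 0 · 1 = 1
  Term 1 contributes 1 + 1 · 1 = 2
  Term 2 contributes 0 + 2 · 1 = 2
  Term 3 contributes -2 + 3 · 1 = 1
p(1) = ⊕ of these = min[1, 2, 2, 1] = 1.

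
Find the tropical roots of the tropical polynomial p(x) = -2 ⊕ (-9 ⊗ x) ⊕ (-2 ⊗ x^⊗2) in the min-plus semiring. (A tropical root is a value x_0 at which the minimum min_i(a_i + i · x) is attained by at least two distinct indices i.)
Roots: {-7, 7}

Each tropical root is a break point of the lower envelope of the lines y = a_i + i · x (there are 3 lines, with slopes 0, 1, ..., 2). Only the lines that attain the minimum somewhere contribute to roots; other lines are dominated. Here the surviving (envelope) indices are i = 2, i = 1, i = 0.
Intersections between consecutive envelope lines give the roots: for adjacent envelope indices i < j the intersection is x = (a_i − a_j) / (j − i). Reading off the sorted break points: {-7, 7}.
Verification: at each break x_0, at least two indices attain the minimum of min_i(a_i + i · x_0).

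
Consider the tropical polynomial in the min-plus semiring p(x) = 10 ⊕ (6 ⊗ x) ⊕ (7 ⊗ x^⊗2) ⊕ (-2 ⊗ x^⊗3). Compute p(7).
p(7) = 10

A tropical monomial a ⊗ x^⊗i evaluates to a + i · x. Evaluating each term at x = 7:
  Term 0 contributes 10 + 0 · 7 = 10
  Term 1 contributes 6 + 1 · 7 = 13
  Term 2 contributes 7 + 2 · 7 = 21
  Term 3 contributes -2 + 3 · 7 = 19
p(7) = ⊕ of these = min[10, 13, 21, 19] = 10.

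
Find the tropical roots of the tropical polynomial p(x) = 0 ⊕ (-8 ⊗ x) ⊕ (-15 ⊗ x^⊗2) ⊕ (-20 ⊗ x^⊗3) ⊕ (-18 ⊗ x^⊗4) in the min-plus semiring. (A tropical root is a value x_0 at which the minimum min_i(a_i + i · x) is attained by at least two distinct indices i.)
Roots: {-2, 5, 7, 8}

Each tropical root is a break point of the lower envelope of the lines y = a_i + i · x (there are 5 lines, with slopes 0, 1, ..., 4). Only the lines that attain the minimum somewhere contribute to roots; other lines are dominated. Here the surviving (envelope) indices are i = 4, i = 3, i = 2, i = 1, i = 0.
Intersections between consecutive envelope lines give the roots: for adjacent envelope indices i < j the intersection is x = (a_i − a_j) / (j − i). Reading off the sorted break points: {-2, 5, 7, 8}.
Verification: at each break x_0, at least two indices attain the minimum of min_i(a_i + i · x_0).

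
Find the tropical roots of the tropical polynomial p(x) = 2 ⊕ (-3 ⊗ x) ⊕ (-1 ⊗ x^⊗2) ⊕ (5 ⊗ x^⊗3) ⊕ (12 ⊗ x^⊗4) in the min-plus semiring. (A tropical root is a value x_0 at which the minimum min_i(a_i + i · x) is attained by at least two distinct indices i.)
Roots: {-7, -6, -2, 5}

Each tropical root is a break point of the lower envelope of the lines y = a_i + i · x (there are 5 lines, with slopes 0, 1, ..., 4). Only the lines that attain the minimum somewhere contribute to roots; other lines are dominated. Here the surviving (envelope) indices are i = 4, i = 3, i = 2, i = 1, i = 0.
Intersections between consecutive envelope lines give the roots: for adjacent envelope indices i < j the intersection is x = (a_i − a_j) / (j − i). Reading off the sorted break points: {-7, -6, -2, 5}.
Verification: at each break x_0, at least two indices attain the minimum of min_i(a_i + i · x_0).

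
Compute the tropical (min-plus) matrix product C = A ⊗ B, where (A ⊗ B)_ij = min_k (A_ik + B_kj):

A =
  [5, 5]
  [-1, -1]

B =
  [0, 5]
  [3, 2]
A ⊗ B =
  [5, 7]
  [-1, 1]

Apply the min-plus product entry-by-entry:
  C[0][0] = min over k of (A[0][0] + B[0][0] = 5 + 0 = 5, A[0][1] + B[1][0] = 5 + 3 = 8) = 5 (attained at k = 0)
  C[0][1] = min over k of (A[0][0] + B[0][1] = 5 + 5 = 10, A[0][1] + B[1][1] = 5 + 2 = 7) = 7 (attained at k = 1)
  C[1][0] = min over k of (A[1][0] + B[0][0] = -1 + 0 = -1, A[1][1] + B[1][0] = -1 + 3 = 2) = -1 (attained at k = 0)
  C[1][1] = min over k of (A[1][0] + B[0][1] = -1 + 5 = 4, A[1][1] + B[1][1] = -1 + 2 = 1) = 1 (attained at k = 1)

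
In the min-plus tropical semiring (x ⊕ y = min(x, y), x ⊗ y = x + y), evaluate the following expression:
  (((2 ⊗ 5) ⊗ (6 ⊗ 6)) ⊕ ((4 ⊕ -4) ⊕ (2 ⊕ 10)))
(((2 ⊗ 5) ⊗ (6 ⊗ 6)) ⊕ ((4 ⊕ -4) ⊕ (2 ⊕ 10))) = -4

Expand innermost to outermost. Recall ⊕ takes the minimum of its arguments and ⊗ takes their sum. Working out the expression (((2 ⊗ 5) ⊗ (6 ⊗ 6)) ⊕ ((4 ⊕ -4) ⊕ (2 ⊕ 10))) gives -4.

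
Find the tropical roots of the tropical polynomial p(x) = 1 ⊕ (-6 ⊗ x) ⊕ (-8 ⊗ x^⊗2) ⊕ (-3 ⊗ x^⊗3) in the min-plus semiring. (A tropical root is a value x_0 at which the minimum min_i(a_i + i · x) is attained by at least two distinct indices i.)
Roots: {-5, 2, 7}

Each tropical root is a break point of the lower envelope of the lines y = a_i + i · x (there are 4 lines, with slopes 0, 1, ..., 3). Only the lines that attain the minimum somewhere contribute to roots; other lines are dominated. Here the surviving (envelope) indices are i = 3, i = 2, i = 1, i = 0.
Intersections between consecutive envelope lines give the roots: for adjacent envelope indices i < j the intersection is x = (a_i − a_j) / (j − i). Reading off the sorted break points: {-5, 2, 7}.
Verification: at each break x_0, at least two indices attain the minimum of min_i(a_i + i · x_0).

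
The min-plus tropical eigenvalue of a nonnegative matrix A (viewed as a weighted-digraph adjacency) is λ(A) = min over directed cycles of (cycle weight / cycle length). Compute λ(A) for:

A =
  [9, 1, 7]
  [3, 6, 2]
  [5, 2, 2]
λ(A) = 2

Enumerate directed cycles and compute their means (weight / length). Sample:
  cycle 0 → 0: weight = 9, length = 1, mean = 9/1 ≈ 9.000
  cycle 1 → 1: weight = 6, length = 1, mean = 6/1 ≈ 6.000
  cycle 2 → 2: weight = 2, length = 1, mean = 2/1 ≈ 2.000
  cycle 0 → 1 → 0: weight = 4, length = 2, mean = 4/2 ≈ 2.000
  cycle 0 → 2 → 0: weight = 12, length = 2, mean = 12/2 ≈ 6.000
  cycle 1 → 0 → 1: weight = 4, length = 2, mean = 4/2 ≈ 2.000
Minimum mean = 2.000, attained e.g. along the cycle 2 → 2 with weight 2 and length 1. So λ(A) = 2/1 = 2.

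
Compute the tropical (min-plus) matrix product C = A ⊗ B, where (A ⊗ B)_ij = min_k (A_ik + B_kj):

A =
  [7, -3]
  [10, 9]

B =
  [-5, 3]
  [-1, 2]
A ⊗ B =
  [-4, -1]
  [5, 11]

Apply the min-plus product entry-by-entry:
  C[0][0] = min over k of (A[0][0] + B[0][0] = 7 + -5 = 2, A[0][1] + B[1][0] = -3 + -1 = -4) = -4 (attained at k = 1)
  C[0][1] = min over k of (A[0][0] + B[0][1] = 7 + 3 = 10, A[0][1] + B[1][1] = -3 + 2 = -1) = -1 (attained at k = 1)
  C[1][0] = min over k of (A[1][0] + B[0][0] = 10 + -5 = 5, A[1][1] + B[1][0] = 9 + -1 = 8) = 5 (attained at k = 0)
  C[1][1] = min over k of (A[1][0] + B[0][1] = 10 + 3 = 13, A[1][1] + B[1][1] = 9 + 2 = 11) = 11 (attained at k = 1)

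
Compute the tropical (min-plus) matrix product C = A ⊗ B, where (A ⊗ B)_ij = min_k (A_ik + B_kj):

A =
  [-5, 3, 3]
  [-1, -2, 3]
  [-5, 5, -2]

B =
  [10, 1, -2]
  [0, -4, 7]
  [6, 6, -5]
A ⊗ B =
  [3, -4, -7]
  [-2, -6, -3]
  [4, -4, -7]

Apply the min-plus product entry-by-entry:
  C[0][0] = min over k of (A[0][0] + B[0][0] = -5 + 10 = 5, A[0][1] + B[1][0] = 3 + 0 = 3, A[0][2] + B[2][0] = 3 + 6 = 9) = 3 (attained at k = 1)
  C[0][1] = min over k of (A[0][0] + B[0][1] = -5 + 1 = -4, A[0][1] + B[1][1] = 3 + -4 = -1, A[0][2] + B[2][1] = 3 + 6 = 9) = -4 (attained at k = 0)
  C[0][2] = min over k of (A[0][0] + B[0][2] = -5 + -2 = -7, A[0][1] + B[1][2] = 3 + 7 = 10, A[0][2] + B[2][2] = 3 + -5 = -2) = -7 (attained at k = 0)
  C[1][0] = min over k of (A[1][0] + B[0][0] = -1 + 10 = 9, A[1][1] + B[1][0] = -2 + 0 = -2, A[1][2] + B[2][0] = 3 + 6 = 9) = -2 (attained at k = 1)
  C[1][1] = min over k of (A[1][0] + B[0][1] = -1 + 1 = 0, A[1][1] + B[1][1] = -2 + -4 = -6, A[1][2] + B[2][1] = 3 + 6 = 9) = -6 (attained at k = 1)
  C[1][2] = min over k of (A[1][0] + B[0][2] = -1 + -2 = -3, A[1][1] + B[1][2] = -2 + 7 = 5, A[1][2] + B[2][2] = 3 + -5 = -2) = -3 (attained at k = 0)
  C[2][0] = min over k of (A[2][0] + B[0][0] = -5 + 10 = 5, A[2][1] + B[1][0] = 5 + 0 = 5, A[2][2] + B[2][0] = -2 + 6 = 4) = 4 (attained at k = 2)
  C[2][1] = min over k of (A[2][0] + B[0][1] = -5 + 1 = -4, A[2][1] + B[1][1] = 5 + -4 = 1, A[2][2] + B[2][1] = -2 + 6 = 4) = -4 (attained at k = 0)
  C[2][2] = min over k of (A[2][0] + B[0][2] = -5 + -2 = -7, A[2][1] + B[1][2] = 5 + 7 = 12, A[2][2] + B[2][2] = -2 + -5 = -7) = -7 (attained at k = 0)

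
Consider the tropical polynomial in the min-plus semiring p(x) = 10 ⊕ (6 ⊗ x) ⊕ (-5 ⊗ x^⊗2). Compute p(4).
p(4) = 3

A tropical monomial a ⊗ x^⊗i evaluates to a + i · x. Evaluating each term at x = 4:
  Term 0 contributes 10 + 0 · 4 = 10
  Term 1 contributes 6 + 1 · 4 = 10
  Term 2 contributes -5 + 2 · 4 = 3
p(4) = ⊕ of these = min[10, 10, 3] = 3.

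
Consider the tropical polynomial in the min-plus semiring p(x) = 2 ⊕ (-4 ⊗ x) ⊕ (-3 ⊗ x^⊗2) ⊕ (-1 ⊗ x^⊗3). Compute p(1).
p(1) = -3

A tropical monomial a ⊗ x^⊗i evaluates to a + i · x. Evaluating each term at x = 1:
  Term 0 contributes 2 + 0 · 1 = 2
  Term 1 contributes -4 + 1 · 1 = -3
  Term 2 contributes -3 + 2 · 1 = -1
  Term 3 contributes -1 + 3 · 1 = 2
p(1) = ⊕ of these = min[2, -3, -1, 2] = -3.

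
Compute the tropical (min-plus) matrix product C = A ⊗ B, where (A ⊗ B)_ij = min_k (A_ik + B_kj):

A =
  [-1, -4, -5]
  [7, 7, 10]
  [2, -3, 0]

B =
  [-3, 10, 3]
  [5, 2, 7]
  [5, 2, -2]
A ⊗ B =
  [-4, -3, -7]
  [4, 9, 8]
  [-1, -1, -2]

Apply the min-plus product entry-by-entry:
  C[0][0] = min over k of (A[0][0] + B[0][0] = -1 + -3 = -4, A[0][1] + B[1][0] = -4 + 5 = 1, A[0][2] + B[2][0] = -5 + 5 = 0) = -4 (attained at k = 0)
  C[0][1] = min over k of (A[0][0] + B[0][1] = -1 + 10 = 9, A[0][1] + B[1][1] = -4 + 2 = -2, A[0][2] + B[2][1] = -5 + 2 = -3) = -3 (attained at k = 2)
  C[0][2] = min over k of (A[0][0] + B[0][2] = -1 + 3 = 2, A[0][1] + B[1][2] = -4 + 7 = 3, A[0][2] + B[2][2] = -5 + -2 = -7) = -7 (attained at k = 2)
  C[1][0] = min over k of (A[1][0] + B[0][0] = 7 + -3 = 4, A[1][1] + B[1][0] = 7 + 5 = 12, A[1][2] + B[2][0] = 10 + 5 = 15) = 4 (attained at k = 0)
  C[1][1] = min over k of (A[1][0] + B[0][1] = 7 + 10 = 17, A[1][1] + B[1][1] = 7 + 2 = 9, A[1][2] + B[2][1] = 10 + 2 = 12) = 9 (attained at k = 1)
  C[1][2] = min over k of (A[1][0] + B[0][2] = 7 + 3 = 10, A[1][1] + B[1][2] = 7 + 7 = 14, A[1][2] + B[2][2] = 10 + -2 = 8) = 8 (attained at k = 2)
  C[2][0] = min over k of (A[2][0] + B[0][0] = 2 + -3 = -1, A[2][1] + B[1][0] = -3 + 5 = 2, A[2][2] + B[2][0] = 0 + 5 = 5) = -1 (attained at k = 0)
  C[2][1] = min over k of (A[2][0] + B[0][1] = 2 + 10 = 12, A[2][1] + B[1][1] = -3 + 2 = -1, A[2][2] + B[2][1] = 0 + 2 = 2) = -1 (attained at k = 1)
  C[2][2] = min over k of (A[2][0] + B[0][2] = 2 + 3 = 5, A[2][1] + B[1][2] = -3 + 7 = 4, A[2][2] + B[2][2] = 0 + -2 = -2) = -2 (attained at k = 2)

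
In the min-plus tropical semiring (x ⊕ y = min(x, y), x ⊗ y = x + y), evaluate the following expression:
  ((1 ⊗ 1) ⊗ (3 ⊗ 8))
((1 ⊗ 1) ⊗ (3 ⊗ 8)) = 13

Expand innermost to outermost. Recall ⊕ takes the minimum of its arguments and ⊗ takes their sum. Working out the expression ((1 ⊗ 1) ⊗ (3 ⊗ 8)) gives 13.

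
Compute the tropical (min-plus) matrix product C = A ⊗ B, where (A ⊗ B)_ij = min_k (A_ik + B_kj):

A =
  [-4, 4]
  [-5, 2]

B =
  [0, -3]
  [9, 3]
A ⊗ B =
  [-4, -7]
  [-5, -8]

Apply the min-plus product entry-by-entry:
  C[0][0] = min over k of (A[0][0] + B[0][0] = -4 + 0 = -4, A[0][1] + B[1][0] = 4 + 9 = 13) = -4 (attained at k = 0)
  C[0][1] = min over k of (A[0][0] + B[0][1] = -4 + -3 = -7, A[0][1] + B[1][1] = 4 + 3 = 7) = -7 (attained at k = 0)
  C[1][0] = min over k of (A[1][0] + B[0][0] = -5 + 0 = -5, A[1][1] + B[1][0] = 2 + 9 = 11) = -5 (attained at k = 0)
  C[1][1] = min over k of (A[1][0] + B[0][1] = -5 + -3 = -8, A[1][1] + B[1][1] = 2 + 3 = 5) = -8 (attained at k = 0)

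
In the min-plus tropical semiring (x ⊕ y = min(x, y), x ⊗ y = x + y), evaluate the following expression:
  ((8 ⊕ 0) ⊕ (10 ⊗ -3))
((8 ⊕ 0) ⊕ (10 ⊗ -3)) = 0

Expand innermost to outermost. Recall ⊕ takes the minimum of its arguments and ⊗ takes their sum. Working out the expression ((8 ⊕ 0) ⊕ (10 ⊗ -3)) gives 0.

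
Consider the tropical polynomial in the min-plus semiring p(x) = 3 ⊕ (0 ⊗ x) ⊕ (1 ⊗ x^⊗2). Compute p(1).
p(1) = 1

A tropical monomial a ⊗ x^⊗i evaluates to a + i · x. Evaluating each term at x = 1:
  Term 0 contributes 3 + 0 · 1 = 3
  Term 1 contributes 0 + 1 · 1 = 1
  Term 2 contributes 1 + 2 · 1 = 3
p(1) = ⊕ of these = min[3, 1, 3] = 1.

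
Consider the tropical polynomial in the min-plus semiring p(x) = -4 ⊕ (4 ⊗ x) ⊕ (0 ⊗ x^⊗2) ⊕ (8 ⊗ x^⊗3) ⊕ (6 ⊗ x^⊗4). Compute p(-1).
p(-1) = -4

A tropical monomial a ⊗ x^⊗i evaluates to a + i · x. Evaluating each term at x = -1:
  Term 0 contributes -4 + 0 · -1 = -4
  Term 1 contributes 4 + 1 · -1 = 3
  Term 2 contributes 0 + 2 · -1 = -2
  Term 3 contributes 8 + 3 · -1 = 5
  Term 4 contributes 6 + 4 · -1 = 2
p(-1) = ⊕ of these = min[-4, 3, -2, 5, 2] = -4.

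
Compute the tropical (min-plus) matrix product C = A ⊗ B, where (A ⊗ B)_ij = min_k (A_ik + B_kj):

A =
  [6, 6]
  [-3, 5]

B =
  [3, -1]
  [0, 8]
A ⊗ B =
  [6, 5]
  [0, -4]

Apply the min-plus product entry-by-entry:
  C[0][0] = min over k of (A[0][0] + B[0][0] = 6 + 3 = 9, A[0][1] + B[1][0] = 6 + 0 = 6) = 6 (attained at k = 1)
  C[0][1] = min over k of (A[0][0] + B[0][1] = 6 + -1 = 5, A[0][1] + B[1][1] = 6 + 8 = 14) = 5 (attained at k = 0)
  C[1][0] = min over k of (A[1][0] + B[0][0] = -3 + 3 = 0, A[1][1] + B[1][0] = 5 + 0 = 5) = 0 (attained at k = 0)
  C[1][1] = min over k of (A[1][0] + B[0][1] = -3 + -1 = -4, A[1][1] + B[1][1] = 5 + 8 = 13) = -4 (attained at k = 0)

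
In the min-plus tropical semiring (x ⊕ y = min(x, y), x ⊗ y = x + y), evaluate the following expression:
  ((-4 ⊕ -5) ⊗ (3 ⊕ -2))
((-4 ⊕ -5) ⊗ (3 ⊕ -2)) = -7

Expand innermost to outermost. Recall ⊕ takes the minimum of its arguments and ⊗ takes their sum. Working out the expression ((-4 ⊕ -5) ⊗ (3 ⊕ -2)) gives -7.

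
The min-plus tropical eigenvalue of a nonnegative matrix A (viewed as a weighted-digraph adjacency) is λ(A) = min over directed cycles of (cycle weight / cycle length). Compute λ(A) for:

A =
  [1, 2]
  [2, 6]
λ(A) = 1

Enumerate directed cycles and compute their means (weight / length). Sample:
  cycle 0 → 0: weight = 1, length = 1, mean = 1/1 ≈ 1.000
  cycle 1 → 1: weight = 6, length = 1, mean = 6/1 ≈ 6.000
  cycle 0 → 1 → 0: weight = 4, length = 2, mean = 4/2 ≈ 2.000
  cycle 1 → 0 → 1: weight = 4, length = 2, mean = 4/2 ≈ 2.000
Minimum mean = 1.000, attained e.g. along the cycle 0 → 0 with weight 1 and length 1. So λ(A) = 1/1 = 1.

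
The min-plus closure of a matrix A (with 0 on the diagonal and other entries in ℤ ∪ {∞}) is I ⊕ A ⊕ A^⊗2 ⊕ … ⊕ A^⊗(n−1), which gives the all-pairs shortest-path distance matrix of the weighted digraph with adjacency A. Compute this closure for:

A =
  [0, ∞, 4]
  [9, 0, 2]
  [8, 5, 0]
Closure =
  [0, 9, 4]
  [9, 0, 2]
  [8, 5, 0]

This is the Floyd-Warshall all-pairs shortest-path computation. For each intermediate vertex k = 0, 1, …, 2, update dist[i][j] ← min(dist[i][j], dist[i][k] + dist[k][j]). The final matrix gives, for each (i, j), the minimum total weight of any directed path from i to j (possibly empty when i = j).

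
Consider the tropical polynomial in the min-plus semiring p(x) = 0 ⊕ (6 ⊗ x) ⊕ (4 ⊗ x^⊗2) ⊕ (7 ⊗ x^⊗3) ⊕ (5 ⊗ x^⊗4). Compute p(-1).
p(-1) = 0

A tropical monomial a ⊗ x^⊗i evaluates to a + i · x. Evaluating each term at x = -1:
  Term 0 contributes 0 + 0 · -1 = 0
  Term 1 contributes 6 + 1 · -1 = 5
  Term 2 contributes 4 + 2 · -1 = 2
  Term 3 contributes 7 + 3 · -1 = 4
  Term 4 contributes 5 + 4 · -1 = 1
p(-1) = ⊕ of these = min[0, 5, 2, 4, 1] = 0.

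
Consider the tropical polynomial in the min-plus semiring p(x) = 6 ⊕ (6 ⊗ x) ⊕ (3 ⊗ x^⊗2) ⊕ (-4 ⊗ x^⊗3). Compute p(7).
p(7) = 6

A tropical monomial a ⊗ x^⊗i evaluates to a + i · x. Evaluating each term at x = 7:
  Term 0 contributes 6 + 0 · 7 = 6
  Term 1 contributes 6 + 1 · 7 = 13
  Term 2 contributes 3 + 2 · 7 = 17
  Term 3 contributes -4 + 3 · 7 = 17
p(7) = ⊕ of these = min[6, 13, 17, 17] = 6.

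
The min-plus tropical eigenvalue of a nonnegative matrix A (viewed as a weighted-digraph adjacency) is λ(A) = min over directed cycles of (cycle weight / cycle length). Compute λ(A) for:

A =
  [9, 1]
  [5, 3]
λ(A) = 3

Enumerate directed cycles and compute their means (weight / length). Sample:
  cycle 0 → 0: weight = 9, length = 1, mean = 9/1 ≈ 9.000
  cycle 1 → 1: weight = 3, length = 1, mean = 3/1 ≈ 3.000
  cycle 0 → 1 → 0: weight = 6, length = 2, mean = 6/2 ≈ 3.000
  cycle 1 → 0 → 1: weight = 6, length = 2, mean = 6/2 ≈ 3.000
Minimum mean = 3.000, attained e.g. along the cycle 1 → 1 with weight 3 and length 1. So λ(A) = 3/1 = 3.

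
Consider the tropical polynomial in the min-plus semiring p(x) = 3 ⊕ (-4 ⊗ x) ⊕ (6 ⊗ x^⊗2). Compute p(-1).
p(-1) = -5

A tropical monomial a ⊗ x^⊗i evaluates to a + i · x. Evaluating each term at x = -1:
  Term 0 contributes 3 + 0 · -1 = 3
  Term 1 contributes -4 + 1 · -1 = -5
  Term 2 contributes 6 + 2 · -1 = 4
p(-1) = ⊕ of these = min[3, -5, 4] = -5.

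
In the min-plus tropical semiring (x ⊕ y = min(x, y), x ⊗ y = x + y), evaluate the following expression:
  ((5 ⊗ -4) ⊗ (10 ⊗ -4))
((5 ⊗ -4) ⊗ (10 ⊗ -4)) = 7

Expand innermost to outermost. Recall ⊕ takes the minimum of its arguments and ⊗ takes their sum. Working out the expression ((5 ⊗ -4) ⊗ (10 ⊗ -4)) gives 7.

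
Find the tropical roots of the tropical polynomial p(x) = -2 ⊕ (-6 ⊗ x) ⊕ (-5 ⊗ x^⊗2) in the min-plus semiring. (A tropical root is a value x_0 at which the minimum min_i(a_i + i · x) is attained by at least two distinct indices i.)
Roots: {-1, 4}

Each tropical root is a break point of the lower envelope of the lines y = a_i + i · x (there are 3 lines, with slopes 0, 1, ..., 2). Only the lines that attain the minimum somewhere contribute to roots; other lines are dominated. Here the surviving (envelope) indices are i = 2, i = 1, i = 0.
Intersections between consecutive envelope lines give the roots: for adjacent envelope indices i < j the intersection is x = (a_i − a_j) / (j − i). Reading off the sorted break points: {-1, 4}.
Verification: at each break x_0, at least two indices attain the minimum of min_i(a_i + i · x_0).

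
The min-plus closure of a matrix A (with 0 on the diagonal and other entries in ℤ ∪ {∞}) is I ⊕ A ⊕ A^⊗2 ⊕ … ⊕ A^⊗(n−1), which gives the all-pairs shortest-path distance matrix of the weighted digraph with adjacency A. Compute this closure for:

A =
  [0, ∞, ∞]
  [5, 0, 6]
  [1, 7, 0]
Closure =
  [0, ∞, ∞]
  [5, 0, 6]
  [1, 7, 0]

This is the Floyd-Warshall all-pairs shortest-path computation. For each intermediate vertex k = 0, 1, …, 2, update dist[i][j] ← min(dist[i][j], dist[i][k] + dist[k][j]). The final matrix gives, for each (i, j), the minimum total weight of any directed path from i to j (possibly empty when i = j).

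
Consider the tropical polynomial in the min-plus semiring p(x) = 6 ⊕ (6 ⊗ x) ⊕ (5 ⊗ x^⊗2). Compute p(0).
p(0) = 5

A tropical monomial a ⊗ x^⊗i evaluates to a + i · x. Evaluating each term at x = 0:
  Term 0 contributes 6 + 0 · 0 = 6
  Term 1 contributes 6 + 1 · 0 = 6
  Term 2 contributes 5 + 2 · 0 = 5
p(0) = ⊕ of these = min[6, 6, 5] = 5.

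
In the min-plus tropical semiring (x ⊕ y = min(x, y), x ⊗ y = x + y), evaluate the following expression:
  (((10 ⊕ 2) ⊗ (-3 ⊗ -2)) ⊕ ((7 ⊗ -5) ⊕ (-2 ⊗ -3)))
(((10 ⊕ 2) ⊗ (-3 ⊗ -2)) ⊕ ((7 ⊗ -5) ⊕ (-2 ⊗ -3))) = -5

Expand innermost to outermost. Recall ⊕ takes the minimum of its arguments and ⊗ takes their sum. Working out the expression (((10 ⊕ 2) ⊗ (-3 ⊗ -2)) ⊕ ((7 ⊗ -5) ⊕ (-2 ⊗ -3))) gives -5.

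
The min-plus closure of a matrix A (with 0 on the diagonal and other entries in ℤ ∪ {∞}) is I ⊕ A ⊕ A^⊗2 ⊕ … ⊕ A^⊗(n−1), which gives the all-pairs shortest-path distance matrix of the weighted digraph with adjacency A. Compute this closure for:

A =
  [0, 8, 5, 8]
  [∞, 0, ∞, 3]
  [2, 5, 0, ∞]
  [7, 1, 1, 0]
Closure =
  [0, 8, 5, 8]
  [6, 0, 4, 3]
  [2, 5, 0, 8]
  [3, 1, 1, 0]

This is the Floyd-Warshall all-pairs shortest-path computation. For each intermediate vertex k = 0, 1, …, 3, update dist[i][j] ← min(dist[i][j], dist[i][k] + dist[k][j]). The final matrix gives, for each (i, j), the minimum total weight of any directed path from i to j (possibly empty when i = j).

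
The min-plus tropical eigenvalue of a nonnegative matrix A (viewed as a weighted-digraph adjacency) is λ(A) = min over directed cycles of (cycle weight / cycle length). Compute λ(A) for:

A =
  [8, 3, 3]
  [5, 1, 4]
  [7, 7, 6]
λ(A) = 1

Enumerate directed cycles and compute their means (weight / length). Sample:
  cycle 0 → 0: weight = 8, length = 1, mean = 8/1 ≈ 8.000
  cycle 1 → 1: weight = 1, length = 1, mean = 1/1 ≈ 1.000
  cycle 2 → 2: weight = 6, length = 1, mean = 6/1 ≈ 6.000
  cycle 0 → 1 → 0: weight = 8, length = 2, mean = 8/2 ≈ 4.000
  cycle 0 → 2 → 0: weight = 10, length = 2, mean = 10/2 ≈ 5.000
  cycle 1 → 0 → 1: weight = 8, length = 2, mean = 8/2 ≈ 4.000
Minimum mean = 1.000, attained e.g. along the cycle 1 → 1 with weight 1 and length 1. So λ(A) = 1/1 = 1.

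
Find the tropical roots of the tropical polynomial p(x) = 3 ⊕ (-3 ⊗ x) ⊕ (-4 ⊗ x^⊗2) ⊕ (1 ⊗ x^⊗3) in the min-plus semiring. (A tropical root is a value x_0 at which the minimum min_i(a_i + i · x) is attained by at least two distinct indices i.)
Roots: {-5, 1, 6}

Each tropical root is a break point of the lower envelope of the lines y = a_i + i · x (there are 4 lines, with slopes 0, 1, ..., 3). Only the lines that attain the minimum somewhere contribute to roots; other lines are dominated. Here the surviving (envelope) indices are i = 3, i = 2, i = 1, i = 0.
Intersections between consecutive envelope lines give the roots: for adjacent envelope indices i < j the intersection is x = (a_i − a_j) / (j − i). Reading off the sorted break points: {-5, 1, 6}.
Verification: at each break x_0, at least two indices attain the minimum of min_i(a_i + i · x_0).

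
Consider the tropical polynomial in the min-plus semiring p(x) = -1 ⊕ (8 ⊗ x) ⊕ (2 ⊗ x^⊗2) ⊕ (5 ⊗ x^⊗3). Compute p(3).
p(3) = -1

A tropical monomial a ⊗ x^⊗i evaluates to a + i · x. Evaluating each term at x = 3:
  Term 0 contributes -1 + 0 · 3 = -1
  Term 1 contributes 8 + 1 · 3 = 11
  Term 2 contributes 2 + 2 · 3 = 8
  Term 3 contributes 5 + 3 · 3 = 14
p(3) = ⊕ of these = min[-1, 11, 8, 14] = -1.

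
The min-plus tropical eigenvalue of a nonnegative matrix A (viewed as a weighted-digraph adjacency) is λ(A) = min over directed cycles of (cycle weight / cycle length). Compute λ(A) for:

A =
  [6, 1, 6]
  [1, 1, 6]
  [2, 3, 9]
λ(A) = 1

Enumerate directed cycles and compute their means (weight / length). Sample:
  cycle 0 → 0: weight = 6, length = 1, mean = 6/1 ≈ 6.000
  cycle 1 → 1: weight = 1, length = 1, mean = 1/1 ≈ 1.000
  cycle 2 → 2: weight = 9, length = 1, mean = 9/1 ≈ 9.000
  cycle 0 → 1 → 0: weight = 2, length = 2, mean = 2/2 ≈ 1.000
  cycle 0 → 2 → 0: weight = 8, length = 2, mean = 8/2 ≈ 4.000
  cycle 1 → 0 → 1: weight = 2, length = 2, mean = 2/2 ≈ 1.000
Minimum mean = 1.000, attained e.g. along the cycle 1 → 1 with weight 1 and length 1. So λ(A) = 1/1 = 1.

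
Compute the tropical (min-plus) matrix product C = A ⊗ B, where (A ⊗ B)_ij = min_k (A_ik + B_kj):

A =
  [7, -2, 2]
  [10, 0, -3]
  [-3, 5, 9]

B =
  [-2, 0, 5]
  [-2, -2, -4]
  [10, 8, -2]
A ⊗ B =
  [-4, -4, -6]
  [-2, -2, -5]
  [-5, -3, 1]

Apply the min-plus product entry-by-entry:
  C[0][0] = min over k of (A[0][0] + B[0][0] = 7 + -2 = 5, A[0][1] + B[1][0] = -2 + -2 = -4, A[0][2] + B[2][0] = 2 + 10 = 12) = -4 (attained at k = 1)
  C[0][1] = min over k of (A[0][0] + B[0][1] = 7 + 0 = 7, A[0][1] + B[1][1] = -2 + -2 = -4, A[0][2] + B[2][1] = 2 + 8 = 10) = -4 (attained at k = 1)
  C[0][2] = min over k of (A[0][0] + B[0][2] = 7 + 5 = 12, A[0][1] + B[1][2] = -2 + -4 = -6, A[0][2] + B[2][2] = 2 + -2 = 0) = -6 (attained at k = 1)
  C[1][0] = min over k of (A[1][0] + B[0][0] = 10 + -2 = 8, A[1][1] + B[1][0] = 0 + -2 = -2, A[1][2] + B[2][0] = -3 + 10 = 7) = -2 (attained at k = 1)
  C[1][1] = min over k of (A[1][0] + B[0][1] = 10 + 0 = 10, A[1][1] + B[1][1] = 0 + -2 = -2, A[1][2] + B[2][1] = -3 + 8 = 5) = -2 (attained at k = 1)
  C[1][2] = min over k of (A[1][0] + B[0][2] = 10 + 5 = 15, A[1][1] + B[1][2] = 0 + -4 = -4, A[1][2] + B[2][2] = -3 + -2 = -5) = -5 (attained at k = 2)
  C[2][0] = min over k of (A[2][0] + B[0][0] = -3 + -2 = -5, A[2][1] + B[1][0] = 5 + -2 = 3, A[2][2] + B[2][0] = 9 + 10 = 19) = -5 (attained at k = 0)
  C[2][1] = min over k of (A[2][0] + B[0][1] = -3 + 0 = -3, A[2][1] + B[1][1] = 5 + -2 = 3, A[2][2] + B[2][1] = 9 + 8 = 17) = -3 (attained at k = 0)
  C[2][2] = min over k of (A[2][0] + B[0][2] = -3 + 5 = 2, A[2][1] + B[1][2] = 5 + -4 = 1, A[2][2] + B[2][2] = 9 + -2 = 7) = 1 (attained at k = 1)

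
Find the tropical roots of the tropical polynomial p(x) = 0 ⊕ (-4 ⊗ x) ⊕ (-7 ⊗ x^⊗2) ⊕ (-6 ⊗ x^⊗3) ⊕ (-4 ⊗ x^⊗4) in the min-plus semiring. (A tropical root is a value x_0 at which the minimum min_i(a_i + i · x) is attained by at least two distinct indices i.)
Roots: {-2, -1, 3, 4}

Each tropical root is a break point of the lower envelope of the lines y = a_i + i · x (there are 5 lines, with slopes 0, 1, ..., 4). Only the lines that attain the minimum somewhere contribute to roots; other lines are dominated. Here the surviving (envelope) indices are i = 4, i = 3, i = 2, i = 1, i = 0.
Intersections between consecutive envelope lines give the roots: for adjacent envelope indices i < j the intersection is x = (a_i − a_j) / (j − i). Reading off the sorted break points: {-2, -1, 3, 4}.
Verification: at each break x_0, at least two indices attain the minimum of min_i(a_i + i · x_0).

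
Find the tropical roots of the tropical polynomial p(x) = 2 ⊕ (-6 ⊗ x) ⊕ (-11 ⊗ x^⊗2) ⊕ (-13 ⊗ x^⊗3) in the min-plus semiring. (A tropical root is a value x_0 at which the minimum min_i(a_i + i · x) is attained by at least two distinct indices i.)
Roots: {2, 5, 8}

Each tropical root is a break point of the lower envelope of the lines y = a_i + i · x (there are 4 lines, with slopes 0, 1, ..., 3). Only the lines that attain the minimum somewhere contribute to roots; other lines are dominated. Here the surviving (envelope) indices are i = 3, i = 2, i = 1, i = 0.
Intersections between consecutive envelope lines give the roots: for adjacent envelope indices i < j the intersection is x = (a_i − a_j) / (j − i). Reading off the sorted break points: {2, 5, 8}.
Verification: at each break x_0, at least two indices attain the minimum of min_i(a_i + i · x_0).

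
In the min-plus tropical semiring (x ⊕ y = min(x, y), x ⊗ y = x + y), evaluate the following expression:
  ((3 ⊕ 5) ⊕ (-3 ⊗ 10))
((3 ⊕ 5) ⊕ (-3 ⊗ 10)) = 3

Expand innermost to outermost. Recall ⊕ takes the minimum of its arguments and ⊗ takes their sum. Working out the expression ((3 ⊕ 5) ⊕ (-3 ⊗ 10)) gives 3.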